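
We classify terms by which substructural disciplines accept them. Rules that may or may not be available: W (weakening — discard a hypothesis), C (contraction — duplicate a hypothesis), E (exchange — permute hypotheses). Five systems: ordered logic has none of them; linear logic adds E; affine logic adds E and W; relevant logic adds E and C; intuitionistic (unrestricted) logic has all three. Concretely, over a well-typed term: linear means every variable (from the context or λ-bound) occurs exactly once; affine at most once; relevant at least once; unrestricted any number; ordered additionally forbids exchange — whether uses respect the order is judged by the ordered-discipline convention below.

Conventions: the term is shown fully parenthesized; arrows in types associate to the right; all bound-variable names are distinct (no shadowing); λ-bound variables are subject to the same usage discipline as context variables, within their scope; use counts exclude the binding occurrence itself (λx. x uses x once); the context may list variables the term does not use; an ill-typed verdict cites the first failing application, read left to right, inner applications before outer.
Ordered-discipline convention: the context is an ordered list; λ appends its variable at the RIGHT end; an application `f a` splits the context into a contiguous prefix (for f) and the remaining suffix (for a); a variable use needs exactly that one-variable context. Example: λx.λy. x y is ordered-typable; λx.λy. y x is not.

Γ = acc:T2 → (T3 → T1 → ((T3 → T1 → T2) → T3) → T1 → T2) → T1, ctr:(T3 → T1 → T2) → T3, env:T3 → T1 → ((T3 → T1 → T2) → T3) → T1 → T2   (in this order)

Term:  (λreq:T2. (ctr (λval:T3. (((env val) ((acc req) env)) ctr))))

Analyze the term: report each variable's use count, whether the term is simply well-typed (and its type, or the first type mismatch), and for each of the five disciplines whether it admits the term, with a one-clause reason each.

use counts: acc ×1; ctr ×2; env ×2; req [bound] ×1; val [bound] ×1
left-to-right use order: ctr, env, val, acc, req, env, ctr
typing: the term checks, with type T2 → T3
ordered: ✗ — repeated use of ctr ×2, env ×2
linear: ✗ — repeated use of ctr ×2, env ×2
affine: ✗ — repeated use of ctr ×2, env ×2
relevant: ✓ — every one of acc, ctr, env, req, val appears
unrestricted: ✓ — type-checks (T2 → T3) and nothing is barred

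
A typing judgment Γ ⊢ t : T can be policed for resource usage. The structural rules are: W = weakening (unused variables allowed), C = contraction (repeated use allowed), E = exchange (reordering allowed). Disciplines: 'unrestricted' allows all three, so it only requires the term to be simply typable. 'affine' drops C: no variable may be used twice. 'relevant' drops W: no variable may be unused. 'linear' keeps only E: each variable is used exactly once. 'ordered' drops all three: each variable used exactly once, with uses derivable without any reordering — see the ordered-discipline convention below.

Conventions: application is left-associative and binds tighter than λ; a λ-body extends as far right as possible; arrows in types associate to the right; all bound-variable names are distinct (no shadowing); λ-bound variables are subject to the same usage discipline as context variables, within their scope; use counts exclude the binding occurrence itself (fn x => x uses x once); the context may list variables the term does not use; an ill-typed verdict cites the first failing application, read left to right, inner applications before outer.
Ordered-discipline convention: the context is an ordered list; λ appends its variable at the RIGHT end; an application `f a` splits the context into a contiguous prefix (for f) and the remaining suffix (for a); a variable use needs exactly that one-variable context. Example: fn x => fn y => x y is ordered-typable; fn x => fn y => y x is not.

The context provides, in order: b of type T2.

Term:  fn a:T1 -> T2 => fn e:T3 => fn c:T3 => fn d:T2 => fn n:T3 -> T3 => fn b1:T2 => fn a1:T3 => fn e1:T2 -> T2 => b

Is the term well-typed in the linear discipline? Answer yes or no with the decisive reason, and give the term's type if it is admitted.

no — a, e, c, d, n, b1, a1, e1 never used (weakening)
counts: b=1; a (λ-bound)=0; e (λ-bound)=0; c (λ-bound)=0; d (λ-bound)=0; n (λ-bound)=0; b1 (λ-bound)=0; a1 (λ-bound)=0; e1 (λ-bound)=0
order of uses: b
typing: well-typed at (T1 -> T2) -> T3 -> T3 -> T2 -> (T3 -> T3) -> T2 -> T3 -> (T2 -> T2) -> T2
all disciplines: ordered ✗, linear ✗, affine ✓, relevant ✗, unrestricted ✓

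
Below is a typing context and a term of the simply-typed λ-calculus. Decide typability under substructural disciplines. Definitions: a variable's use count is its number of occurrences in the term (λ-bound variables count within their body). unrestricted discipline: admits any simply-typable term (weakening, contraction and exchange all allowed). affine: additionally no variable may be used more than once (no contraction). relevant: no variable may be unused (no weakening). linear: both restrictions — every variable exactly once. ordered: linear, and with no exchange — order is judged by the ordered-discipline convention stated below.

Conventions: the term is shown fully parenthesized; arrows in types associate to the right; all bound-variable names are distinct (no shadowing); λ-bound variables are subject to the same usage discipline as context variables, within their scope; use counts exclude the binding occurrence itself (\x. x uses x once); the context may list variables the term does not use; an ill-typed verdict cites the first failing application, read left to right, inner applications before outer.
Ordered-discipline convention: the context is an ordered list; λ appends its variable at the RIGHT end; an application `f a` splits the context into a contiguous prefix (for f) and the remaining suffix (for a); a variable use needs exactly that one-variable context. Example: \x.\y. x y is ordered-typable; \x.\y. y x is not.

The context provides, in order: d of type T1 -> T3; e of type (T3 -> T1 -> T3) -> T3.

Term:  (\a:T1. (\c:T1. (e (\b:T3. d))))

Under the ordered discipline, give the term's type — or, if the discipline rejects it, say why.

not well-typed under ordered — a, c, b left unused
counts: d: 1×; e: 1×; a (λ-bound): 0×; c (λ-bound): 0×; b (λ-bound): 0×
order of uses: e, d
typing: well-typed at T1 -> T1 -> T3
across the five disciplines: ordered ✗; linear ✗; affine ✓; relevant ✗; unrestricted ✓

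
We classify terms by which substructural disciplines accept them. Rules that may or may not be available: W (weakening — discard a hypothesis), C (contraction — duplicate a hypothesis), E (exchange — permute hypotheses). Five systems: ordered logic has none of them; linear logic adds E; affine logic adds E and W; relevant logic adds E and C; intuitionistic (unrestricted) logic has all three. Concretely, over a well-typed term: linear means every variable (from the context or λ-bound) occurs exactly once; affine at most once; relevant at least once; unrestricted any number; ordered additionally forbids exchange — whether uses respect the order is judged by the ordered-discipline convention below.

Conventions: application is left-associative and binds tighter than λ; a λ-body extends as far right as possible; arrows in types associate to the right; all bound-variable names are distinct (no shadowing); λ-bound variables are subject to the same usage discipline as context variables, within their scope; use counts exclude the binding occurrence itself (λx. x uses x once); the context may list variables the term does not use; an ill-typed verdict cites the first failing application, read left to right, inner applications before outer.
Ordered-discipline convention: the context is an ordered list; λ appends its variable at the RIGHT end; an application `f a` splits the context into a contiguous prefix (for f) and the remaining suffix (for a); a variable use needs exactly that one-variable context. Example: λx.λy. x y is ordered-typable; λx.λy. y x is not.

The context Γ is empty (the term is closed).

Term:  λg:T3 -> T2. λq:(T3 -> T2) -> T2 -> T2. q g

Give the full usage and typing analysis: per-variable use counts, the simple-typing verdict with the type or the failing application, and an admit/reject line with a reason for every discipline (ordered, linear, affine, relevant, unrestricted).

usage: g (bound)=1; q (bound)=1
left-to-right use order: q, g
typing: well-typed — term : (T3 -> T2) -> ((T3 -> T2) -> T2 -> T2) -> T2 -> T2
ordered: ✗ — use order q, g needs exchange
linear: ✓ — single use per variable (g, q)
affine: ✓ — none of g, q used more than once
relevant: ✓ — at least one use each (g, q)
unrestricted: ✓ — type-checks ((T3 -> T2) -> ((T3 -> T2) -> T2 -> T2) -> T2 -> T2) and nothing is barred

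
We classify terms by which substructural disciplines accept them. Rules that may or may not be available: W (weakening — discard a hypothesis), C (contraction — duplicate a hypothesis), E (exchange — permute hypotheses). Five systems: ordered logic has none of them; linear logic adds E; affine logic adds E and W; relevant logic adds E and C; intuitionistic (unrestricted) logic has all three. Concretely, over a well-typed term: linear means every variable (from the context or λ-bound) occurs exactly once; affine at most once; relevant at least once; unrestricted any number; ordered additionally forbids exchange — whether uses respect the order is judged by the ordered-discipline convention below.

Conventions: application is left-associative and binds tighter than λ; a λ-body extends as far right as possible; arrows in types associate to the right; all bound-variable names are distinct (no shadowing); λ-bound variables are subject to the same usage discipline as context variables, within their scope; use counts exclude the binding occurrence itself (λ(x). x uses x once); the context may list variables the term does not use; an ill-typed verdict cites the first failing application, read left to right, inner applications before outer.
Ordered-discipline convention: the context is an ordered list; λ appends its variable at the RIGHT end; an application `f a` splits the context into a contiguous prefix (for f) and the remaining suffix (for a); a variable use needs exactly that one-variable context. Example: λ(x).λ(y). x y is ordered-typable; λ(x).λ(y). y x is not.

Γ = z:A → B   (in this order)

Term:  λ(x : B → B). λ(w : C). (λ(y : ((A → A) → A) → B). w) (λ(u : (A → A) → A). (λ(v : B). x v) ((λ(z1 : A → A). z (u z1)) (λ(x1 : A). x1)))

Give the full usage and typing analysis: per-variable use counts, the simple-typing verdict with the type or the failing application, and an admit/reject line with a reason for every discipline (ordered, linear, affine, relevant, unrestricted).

use counts: z: 1×, x (λ-bound): 1×, w (λ-bound): 1×, y (λ-bound): 0×, u (λ-bound): 1×, v (λ-bound): 1×, z1 (λ-bound): 1×, x1 (λ-bound): 1×
use order (left to right): w, x, v, z, u, z1, x1
typing: well-typed at (B → B) → C → C
ordered ✗ (needs weakening: y unused)
linear ✗ (needs weakening: y unused)
affine ✓ (at most one use each (z, x, w, y, u, v, z1, x1))
relevant ✗ (needs weakening: y unused)
unrestricted ✓ (type-checks ((B → B) → C → C) and nothing is barred)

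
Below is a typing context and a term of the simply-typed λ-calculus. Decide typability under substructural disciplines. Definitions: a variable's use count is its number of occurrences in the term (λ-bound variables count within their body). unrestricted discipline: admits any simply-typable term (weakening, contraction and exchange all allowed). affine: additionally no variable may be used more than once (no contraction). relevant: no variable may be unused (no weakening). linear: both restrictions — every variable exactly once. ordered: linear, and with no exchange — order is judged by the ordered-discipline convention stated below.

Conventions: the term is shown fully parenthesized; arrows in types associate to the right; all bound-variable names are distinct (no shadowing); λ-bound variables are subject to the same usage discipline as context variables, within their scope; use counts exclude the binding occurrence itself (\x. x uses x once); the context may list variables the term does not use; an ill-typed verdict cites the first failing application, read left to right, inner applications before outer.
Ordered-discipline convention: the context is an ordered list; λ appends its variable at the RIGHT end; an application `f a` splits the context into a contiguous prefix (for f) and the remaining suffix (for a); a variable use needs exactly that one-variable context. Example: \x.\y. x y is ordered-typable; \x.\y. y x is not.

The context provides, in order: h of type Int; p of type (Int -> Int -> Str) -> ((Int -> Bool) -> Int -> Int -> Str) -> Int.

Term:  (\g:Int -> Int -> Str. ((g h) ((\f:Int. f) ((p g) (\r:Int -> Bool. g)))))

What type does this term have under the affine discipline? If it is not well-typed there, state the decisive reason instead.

not well-typed under affine — repeated use of g ×3
use counts: h: 1×, p: 1×, g (λ-bound): 3×, f (λ-bound): 1×, r (λ-bound): 0×
order of uses: g, h, f, p, g, g
typing: the term checks, with type (Int -> Int -> Str) -> Str
per-discipline verdicts: ordered ✗, linear ✗, affine ✗, relevant ✗, unrestricted ✓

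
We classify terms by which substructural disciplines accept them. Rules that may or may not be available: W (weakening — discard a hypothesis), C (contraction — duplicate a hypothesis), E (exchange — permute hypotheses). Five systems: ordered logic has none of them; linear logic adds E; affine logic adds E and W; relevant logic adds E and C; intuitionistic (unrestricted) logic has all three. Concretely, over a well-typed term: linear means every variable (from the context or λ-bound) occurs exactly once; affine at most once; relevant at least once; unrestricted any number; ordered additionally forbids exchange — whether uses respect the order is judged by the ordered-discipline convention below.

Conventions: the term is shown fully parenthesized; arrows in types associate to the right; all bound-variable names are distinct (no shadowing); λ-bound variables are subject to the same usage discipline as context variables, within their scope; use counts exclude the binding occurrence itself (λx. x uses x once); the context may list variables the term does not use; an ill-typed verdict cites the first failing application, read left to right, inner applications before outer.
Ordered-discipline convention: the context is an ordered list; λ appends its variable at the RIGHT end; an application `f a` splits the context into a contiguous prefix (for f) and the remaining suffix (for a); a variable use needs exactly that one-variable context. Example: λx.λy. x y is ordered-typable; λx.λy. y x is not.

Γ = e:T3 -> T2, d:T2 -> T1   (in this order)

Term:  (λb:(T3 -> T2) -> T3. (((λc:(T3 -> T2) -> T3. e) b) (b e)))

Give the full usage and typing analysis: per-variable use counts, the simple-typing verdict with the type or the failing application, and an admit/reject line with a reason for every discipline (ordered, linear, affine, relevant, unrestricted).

counts: e: 2×, d: 0×, b (bound): 2×, c (bound): 0×
use order (left to right): e, b, b, e
typing: the term checks, with type ((T3 -> T2) -> T3) -> T2
ordered: ✗, uses contraction: e ×2, b ×2; unused: d, c — weakening required
linear: ✗, uses contraction: e ×2, b ×2; unused: d, c — weakening required
affine: ✗, uses contraction: e ×2, b ×2
relevant: ✗, unused: d, c — weakening required
unrestricted: ✓, type-checks (((T3 -> T2) -> T3) -> T2) and nothing is barred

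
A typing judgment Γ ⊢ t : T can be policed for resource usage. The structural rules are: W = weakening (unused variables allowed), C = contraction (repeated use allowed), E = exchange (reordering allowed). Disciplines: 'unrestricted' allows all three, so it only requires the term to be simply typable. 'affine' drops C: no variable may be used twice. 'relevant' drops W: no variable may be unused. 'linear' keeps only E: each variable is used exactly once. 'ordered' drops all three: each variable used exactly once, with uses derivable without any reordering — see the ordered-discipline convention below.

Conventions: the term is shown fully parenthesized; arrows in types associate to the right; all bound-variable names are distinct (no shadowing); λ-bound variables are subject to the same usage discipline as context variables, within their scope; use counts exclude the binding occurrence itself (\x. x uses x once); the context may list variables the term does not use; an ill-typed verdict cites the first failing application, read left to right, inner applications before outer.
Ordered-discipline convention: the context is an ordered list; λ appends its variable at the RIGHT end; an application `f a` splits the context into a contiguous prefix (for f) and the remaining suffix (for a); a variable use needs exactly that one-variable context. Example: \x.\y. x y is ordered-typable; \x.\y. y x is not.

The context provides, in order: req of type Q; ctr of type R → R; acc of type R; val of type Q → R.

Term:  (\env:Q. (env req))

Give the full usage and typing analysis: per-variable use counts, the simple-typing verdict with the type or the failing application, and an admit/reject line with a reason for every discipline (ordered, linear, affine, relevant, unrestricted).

counts: req: 1, ctr: 0, acc: 0, val: 0, env [bound]: 1
order of uses: env, req
typing: ill-typed: can't apply a value of type Q
ordered: ✗, not simply typable
linear: ✗, fails simple typing
affine: ✗, a type mismatch blocks all five
relevant: ✗, the type mismatch rejects it
unrestricted: ✗, not simply typable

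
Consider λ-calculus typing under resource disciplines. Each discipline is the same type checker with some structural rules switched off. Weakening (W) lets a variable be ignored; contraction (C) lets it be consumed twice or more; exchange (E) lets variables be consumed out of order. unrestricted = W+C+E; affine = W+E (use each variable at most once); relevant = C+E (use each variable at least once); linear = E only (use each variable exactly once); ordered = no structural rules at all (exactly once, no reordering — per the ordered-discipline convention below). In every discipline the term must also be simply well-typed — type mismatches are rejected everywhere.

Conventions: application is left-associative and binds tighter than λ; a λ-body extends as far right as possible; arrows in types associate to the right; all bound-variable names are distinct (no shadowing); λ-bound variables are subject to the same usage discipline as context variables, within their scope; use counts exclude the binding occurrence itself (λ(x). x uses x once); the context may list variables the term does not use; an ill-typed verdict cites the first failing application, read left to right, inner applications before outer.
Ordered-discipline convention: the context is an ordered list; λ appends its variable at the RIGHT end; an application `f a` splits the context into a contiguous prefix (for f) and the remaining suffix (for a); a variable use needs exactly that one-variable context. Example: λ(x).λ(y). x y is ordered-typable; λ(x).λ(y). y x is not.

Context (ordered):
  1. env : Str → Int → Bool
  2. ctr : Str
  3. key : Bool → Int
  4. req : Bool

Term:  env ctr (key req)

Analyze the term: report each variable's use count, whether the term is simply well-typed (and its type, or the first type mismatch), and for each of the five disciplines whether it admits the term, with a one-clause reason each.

usage: env: 1; ctr: 1; key: 1; req: 1
uses in reading order: env, ctr, key, req
typing: ✓ — Bool
ordered: ✓ — single-use (env, ctr, key, req), ordered derivation ok
linear: ✓ — exactly-once usage across env, ctr, key, req
affine: ✓ — at most one use each (env, ctr, key, req)
relevant: ✓ — at least one use each (env, ctr, key, req)
unrestricted: ✓ — simply typable at Bool; W, C, E all held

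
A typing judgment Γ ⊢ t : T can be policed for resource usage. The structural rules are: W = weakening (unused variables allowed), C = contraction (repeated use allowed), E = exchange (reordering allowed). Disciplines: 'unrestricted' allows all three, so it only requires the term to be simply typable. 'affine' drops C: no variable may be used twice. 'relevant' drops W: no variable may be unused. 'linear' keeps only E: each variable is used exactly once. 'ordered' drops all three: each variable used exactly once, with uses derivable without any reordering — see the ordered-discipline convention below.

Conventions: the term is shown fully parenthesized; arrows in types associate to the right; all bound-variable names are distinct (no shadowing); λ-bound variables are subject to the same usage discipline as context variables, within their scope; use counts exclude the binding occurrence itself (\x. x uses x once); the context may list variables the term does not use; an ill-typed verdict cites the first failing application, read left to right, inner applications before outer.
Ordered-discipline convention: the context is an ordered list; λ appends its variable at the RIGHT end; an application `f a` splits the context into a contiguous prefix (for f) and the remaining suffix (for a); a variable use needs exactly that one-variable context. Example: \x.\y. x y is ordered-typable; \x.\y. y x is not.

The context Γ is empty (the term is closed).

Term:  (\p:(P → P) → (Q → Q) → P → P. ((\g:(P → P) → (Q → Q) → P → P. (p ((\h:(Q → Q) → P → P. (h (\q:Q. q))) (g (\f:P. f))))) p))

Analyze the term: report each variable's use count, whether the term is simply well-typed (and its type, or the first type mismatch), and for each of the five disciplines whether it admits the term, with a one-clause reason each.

variable uses: p [bound] ×2; g [bound] ×1; h [bound] ×1; q [bound] ×1; f [bound] ×1
uses in reading order: p, h, q, g, f, p
typing: well-typed — term : ((P → P) → (Q → Q) → P → P) → (Q → Q) → P → P
ordered: ✗ — p ×2 used more than once (contraction)
linear: ✗ — p ×2 used more than once (contraction)
affine: ✗ — p ×2 used more than once (contraction)
relevant: ✓ — p, g, h, q, f: all used, weakening unneeded
unrestricted: ✓ — simply typable at ((P → P) → (Q → Q) → P → P) → (Q → Q) → P → P; W, C, E all held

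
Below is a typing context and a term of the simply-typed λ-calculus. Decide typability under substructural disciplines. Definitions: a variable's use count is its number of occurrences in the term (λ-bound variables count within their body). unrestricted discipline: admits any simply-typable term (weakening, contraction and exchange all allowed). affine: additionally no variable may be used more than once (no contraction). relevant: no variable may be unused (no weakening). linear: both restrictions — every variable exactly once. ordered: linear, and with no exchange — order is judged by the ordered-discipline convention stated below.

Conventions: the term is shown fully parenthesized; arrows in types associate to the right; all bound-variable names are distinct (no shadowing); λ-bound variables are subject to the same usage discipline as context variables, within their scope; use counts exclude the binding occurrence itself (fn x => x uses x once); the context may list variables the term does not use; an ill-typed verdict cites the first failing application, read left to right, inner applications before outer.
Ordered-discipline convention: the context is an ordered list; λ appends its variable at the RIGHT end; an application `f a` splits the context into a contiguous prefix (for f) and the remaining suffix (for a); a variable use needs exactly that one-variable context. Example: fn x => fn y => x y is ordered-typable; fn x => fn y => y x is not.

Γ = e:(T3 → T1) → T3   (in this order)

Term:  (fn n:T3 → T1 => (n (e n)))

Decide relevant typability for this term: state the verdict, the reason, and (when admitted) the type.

yes — every one of e, n appears; term : (T3 → T1) → T1
use counts: e ×1; n (λ-bound) ×2
order of uses: n, e, n
typing: the term checks, with type (T3 → T1) → T1
across the five disciplines: ordered ✗, linear ✗, affine ✗, relevant ✓, unrestricted ✓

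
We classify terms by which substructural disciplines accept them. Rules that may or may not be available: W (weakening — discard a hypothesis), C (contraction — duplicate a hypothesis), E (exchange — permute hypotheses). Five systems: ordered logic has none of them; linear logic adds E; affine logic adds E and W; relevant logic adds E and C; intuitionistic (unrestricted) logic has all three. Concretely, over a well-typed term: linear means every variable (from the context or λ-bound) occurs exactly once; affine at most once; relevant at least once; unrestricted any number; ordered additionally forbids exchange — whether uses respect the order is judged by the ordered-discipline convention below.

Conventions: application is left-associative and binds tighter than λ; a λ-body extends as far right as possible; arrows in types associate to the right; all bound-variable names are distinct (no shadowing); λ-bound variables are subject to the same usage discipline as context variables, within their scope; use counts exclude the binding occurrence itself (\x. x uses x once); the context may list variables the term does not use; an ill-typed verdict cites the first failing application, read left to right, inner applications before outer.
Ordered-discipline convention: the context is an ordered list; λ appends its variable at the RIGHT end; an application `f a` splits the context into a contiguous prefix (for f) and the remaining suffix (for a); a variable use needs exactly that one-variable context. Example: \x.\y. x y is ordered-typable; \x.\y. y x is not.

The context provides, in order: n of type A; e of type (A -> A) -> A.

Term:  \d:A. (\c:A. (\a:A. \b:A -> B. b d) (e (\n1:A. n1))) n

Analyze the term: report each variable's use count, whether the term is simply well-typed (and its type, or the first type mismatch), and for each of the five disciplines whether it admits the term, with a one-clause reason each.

usage: n=1, e=1, d [bound]=1, c [bound]=0, a [bound]=0, b [bound]=1, n1 [bound]=1
order of uses: b, d, e, n1, n
typing: ✓ — A -> (A -> B) -> B
ordered: ✗ — needs weakening: c, a unused
linear: ✗ — needs weakening: c, a unused
affine: ✓ — at most one use each (n, e, d, c, a, b, n1)
relevant: ✗ — needs weakening: c, a unused
unrestricted: ✓ — well-typed at A -> (A -> B) -> B; no restrictions here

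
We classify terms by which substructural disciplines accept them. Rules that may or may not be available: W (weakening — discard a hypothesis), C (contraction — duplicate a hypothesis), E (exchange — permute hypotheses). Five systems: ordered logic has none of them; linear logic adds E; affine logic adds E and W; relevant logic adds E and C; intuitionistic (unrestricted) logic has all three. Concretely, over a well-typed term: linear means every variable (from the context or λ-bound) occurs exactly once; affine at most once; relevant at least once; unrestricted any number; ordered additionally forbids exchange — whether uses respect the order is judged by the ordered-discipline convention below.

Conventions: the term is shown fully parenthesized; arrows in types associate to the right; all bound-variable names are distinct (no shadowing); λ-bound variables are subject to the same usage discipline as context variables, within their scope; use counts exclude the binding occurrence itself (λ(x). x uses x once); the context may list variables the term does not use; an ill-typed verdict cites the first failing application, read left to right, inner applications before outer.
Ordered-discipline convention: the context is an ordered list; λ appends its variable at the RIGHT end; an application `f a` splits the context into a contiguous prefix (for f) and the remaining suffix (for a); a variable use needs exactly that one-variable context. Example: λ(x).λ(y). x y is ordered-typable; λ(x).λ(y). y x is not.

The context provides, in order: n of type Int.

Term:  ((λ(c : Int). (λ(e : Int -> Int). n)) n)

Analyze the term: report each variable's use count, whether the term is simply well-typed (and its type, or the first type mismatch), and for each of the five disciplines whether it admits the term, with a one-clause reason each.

counts: n: 2×, c [bound]: 0×, e [bound]: 0×
order of uses: n, n
typing: the term checks, with type (Int -> Int) -> Int
ordered ✗ (n ×2 used more than once (contraction); unused: c, e — weakening required)
linear ✗ (n ×2 used more than once (contraction); unused: c, e — weakening required)
affine ✗ (n ×2 used more than once (contraction))
relevant ✗ (unused: c, e — weakening required)
unrestricted ✓ (well-typed at (Int -> Int) -> Int; no restrictions here)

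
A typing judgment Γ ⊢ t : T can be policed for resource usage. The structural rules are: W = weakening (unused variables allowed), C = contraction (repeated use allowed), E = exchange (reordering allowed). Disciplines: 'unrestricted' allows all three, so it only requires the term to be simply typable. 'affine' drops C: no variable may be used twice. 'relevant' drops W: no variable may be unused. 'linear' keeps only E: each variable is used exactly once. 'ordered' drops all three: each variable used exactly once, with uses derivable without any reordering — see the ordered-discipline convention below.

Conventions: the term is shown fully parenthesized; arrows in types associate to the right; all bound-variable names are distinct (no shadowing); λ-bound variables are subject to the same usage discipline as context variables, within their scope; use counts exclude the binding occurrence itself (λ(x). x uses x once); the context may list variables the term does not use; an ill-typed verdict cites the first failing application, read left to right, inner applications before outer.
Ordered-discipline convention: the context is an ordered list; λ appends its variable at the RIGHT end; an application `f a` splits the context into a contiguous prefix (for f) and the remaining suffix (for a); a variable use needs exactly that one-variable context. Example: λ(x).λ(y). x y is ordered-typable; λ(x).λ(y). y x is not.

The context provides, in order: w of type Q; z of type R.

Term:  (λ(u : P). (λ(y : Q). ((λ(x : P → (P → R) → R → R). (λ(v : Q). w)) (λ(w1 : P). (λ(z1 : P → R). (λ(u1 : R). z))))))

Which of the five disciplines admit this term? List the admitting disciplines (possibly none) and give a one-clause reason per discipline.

admitting disciplines: affine, unrestricted
counts: w ×1; z ×1; u (λ-bound) ×0; y (λ-bound) ×0; x (λ-bound) ×0; v (λ-bound) ×0; w1 (λ-bound) ×0; z1 (λ-bound) ×0; u1 (λ-bound) ×0
left-to-right use order: w, z
typing: well-typed — term : P → Q → Q → Q
ordered: ✗, unused: u, y, x, v, w1, z1, u1 — weakening required
linear: ✗, unused: u, y, x, v, w1, z1, u1 — weakening required
affine: ✓, at most one use each (w, z, u, y, x, v, w1, z1, u1)
relevant: ✗, unused: u, y, x, v, w1, z1, u1 — weakening required
unrestricted: ✓, well-typed at P → Q → Q → Q; no restrictions here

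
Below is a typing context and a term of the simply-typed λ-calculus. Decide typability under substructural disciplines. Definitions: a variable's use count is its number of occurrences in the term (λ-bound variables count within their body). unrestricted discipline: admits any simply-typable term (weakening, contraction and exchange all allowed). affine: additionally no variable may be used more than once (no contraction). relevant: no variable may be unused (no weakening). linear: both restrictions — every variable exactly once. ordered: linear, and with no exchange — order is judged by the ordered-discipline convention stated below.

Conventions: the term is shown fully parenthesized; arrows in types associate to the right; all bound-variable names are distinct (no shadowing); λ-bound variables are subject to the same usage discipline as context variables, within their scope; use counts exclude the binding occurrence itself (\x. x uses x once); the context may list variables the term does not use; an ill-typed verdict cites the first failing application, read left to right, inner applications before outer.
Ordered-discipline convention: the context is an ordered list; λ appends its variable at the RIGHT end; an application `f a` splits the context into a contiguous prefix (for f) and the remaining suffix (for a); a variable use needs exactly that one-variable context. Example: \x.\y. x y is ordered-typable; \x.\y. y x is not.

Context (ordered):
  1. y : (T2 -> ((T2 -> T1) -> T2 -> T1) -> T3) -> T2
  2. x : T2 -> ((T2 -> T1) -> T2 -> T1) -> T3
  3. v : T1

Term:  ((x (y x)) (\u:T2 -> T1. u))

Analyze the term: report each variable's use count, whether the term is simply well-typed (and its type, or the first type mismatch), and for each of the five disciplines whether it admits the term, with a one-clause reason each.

use counts: y: 1×, x: 2×, v: 0×, u (bound): 1×
uses in reading order: x, y, x, u
typing: well-typed — term : T3
ordered: ✗ — needs contraction — x ×2; unused: v — weakening required
linear: ✗ — needs contraction — x ×2; unused: v — weakening required
affine: ✗ — needs contraction — x ×2
relevant: ✗ — unused: v — weakening required
unrestricted: ✓ — type-checks (T3) and nothing is barred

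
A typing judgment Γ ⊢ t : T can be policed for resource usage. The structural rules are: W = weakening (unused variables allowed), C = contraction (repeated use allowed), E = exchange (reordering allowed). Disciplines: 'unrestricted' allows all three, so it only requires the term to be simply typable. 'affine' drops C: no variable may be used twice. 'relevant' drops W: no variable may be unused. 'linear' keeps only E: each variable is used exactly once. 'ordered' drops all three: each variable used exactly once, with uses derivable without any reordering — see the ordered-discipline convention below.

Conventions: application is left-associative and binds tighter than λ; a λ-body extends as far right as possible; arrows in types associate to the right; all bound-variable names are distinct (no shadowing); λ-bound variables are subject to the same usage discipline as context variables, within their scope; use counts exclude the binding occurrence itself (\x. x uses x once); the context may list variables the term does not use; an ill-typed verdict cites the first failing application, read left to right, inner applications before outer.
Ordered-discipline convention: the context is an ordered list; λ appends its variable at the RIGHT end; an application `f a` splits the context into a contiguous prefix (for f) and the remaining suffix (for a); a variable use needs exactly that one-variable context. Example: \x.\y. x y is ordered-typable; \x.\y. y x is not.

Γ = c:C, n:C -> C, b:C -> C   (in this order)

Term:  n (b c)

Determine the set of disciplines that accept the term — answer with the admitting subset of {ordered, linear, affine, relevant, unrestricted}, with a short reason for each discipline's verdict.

admitted in: linear, affine, relevant, unrestricted
counts: c=1, n=1, b=1
order of uses: n, b, c
typing: well-typed — term : C
ordered: ✗, no contiguous prefix/suffix split fits n, b, c
linear: ✓, single use per variable (c, n, b)
affine: ✓, none of c, n, b used more than once
relevant: ✓, every one of c, n, b appears
unrestricted: ✓, simply typable at C; W, C, E all held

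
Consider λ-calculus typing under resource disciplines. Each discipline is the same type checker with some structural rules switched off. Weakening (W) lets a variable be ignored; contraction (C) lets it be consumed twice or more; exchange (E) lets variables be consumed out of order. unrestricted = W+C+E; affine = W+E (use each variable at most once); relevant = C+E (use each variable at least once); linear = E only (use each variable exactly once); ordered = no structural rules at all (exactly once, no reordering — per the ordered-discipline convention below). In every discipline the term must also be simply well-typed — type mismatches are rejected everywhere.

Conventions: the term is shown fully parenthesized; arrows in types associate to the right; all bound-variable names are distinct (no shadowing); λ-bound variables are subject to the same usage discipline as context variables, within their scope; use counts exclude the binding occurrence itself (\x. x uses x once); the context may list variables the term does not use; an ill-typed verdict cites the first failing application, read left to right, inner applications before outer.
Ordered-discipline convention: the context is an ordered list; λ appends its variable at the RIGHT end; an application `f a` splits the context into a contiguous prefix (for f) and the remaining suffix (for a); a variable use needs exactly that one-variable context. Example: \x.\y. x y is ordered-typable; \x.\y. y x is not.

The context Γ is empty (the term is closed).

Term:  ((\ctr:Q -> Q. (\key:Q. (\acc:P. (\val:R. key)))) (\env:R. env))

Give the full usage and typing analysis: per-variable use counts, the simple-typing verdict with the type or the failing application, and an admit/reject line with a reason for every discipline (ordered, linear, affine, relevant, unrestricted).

counts: ctr [bound]: 0; key [bound]: 1; acc [bound]: 0; val [bound]: 0; env [bound]: 1
left-to-right use order: key, env
typing: ill-typed: a function awaiting Q -> Q gets R -> R
ordered ✗ (fails simple typing)
linear ✗ (a type mismatch blocks all five)
affine ✗ (the type mismatch rejects it)
relevant ✗ (not simply typable)
unrestricted ✗ (fails simple typing)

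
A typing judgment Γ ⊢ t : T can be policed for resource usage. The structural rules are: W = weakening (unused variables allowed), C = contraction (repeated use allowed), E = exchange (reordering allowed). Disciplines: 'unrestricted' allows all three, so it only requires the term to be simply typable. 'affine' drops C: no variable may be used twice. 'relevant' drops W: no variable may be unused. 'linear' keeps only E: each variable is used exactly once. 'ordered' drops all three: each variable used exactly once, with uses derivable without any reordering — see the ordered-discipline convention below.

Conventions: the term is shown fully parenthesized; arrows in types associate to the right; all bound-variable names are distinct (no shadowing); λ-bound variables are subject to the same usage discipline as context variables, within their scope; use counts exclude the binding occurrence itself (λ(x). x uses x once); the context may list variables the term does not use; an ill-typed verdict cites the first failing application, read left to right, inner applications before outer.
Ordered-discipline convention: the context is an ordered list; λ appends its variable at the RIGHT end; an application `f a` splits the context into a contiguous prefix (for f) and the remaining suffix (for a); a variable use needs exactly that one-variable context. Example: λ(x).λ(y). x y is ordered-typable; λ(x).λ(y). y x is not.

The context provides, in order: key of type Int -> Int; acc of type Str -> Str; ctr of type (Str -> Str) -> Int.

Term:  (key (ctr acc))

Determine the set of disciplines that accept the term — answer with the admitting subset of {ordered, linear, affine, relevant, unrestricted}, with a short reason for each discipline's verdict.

admitted by: linear, affine, relevant, unrestricted
use counts: key: 1×, acc: 1×, ctr: 1×
order of uses: key, ctr, acc
typing: well-typed at Int
ordered ✗ (needs exchange: uses follow key, ctr, acc)
linear ✓ (exactly-once usage across key, acc, ctr)
affine ✓ (no duplicate uses among key, acc, ctr)
relevant ✓ (every one of key, acc, ctr appears)
unrestricted ✓ (simply typable at Int; W, C, E all held)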